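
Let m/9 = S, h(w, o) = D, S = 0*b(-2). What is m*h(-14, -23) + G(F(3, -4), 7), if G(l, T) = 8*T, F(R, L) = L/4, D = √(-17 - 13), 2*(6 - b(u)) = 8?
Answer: 56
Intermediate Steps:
b(u) = 2 (b(u) = 6 - ½*8 = 6 - 4 = 2)
D = I*√30 (D = √(-30) = I*√30 ≈ 5.4772*I)
F(R, L) = L/4 (F(R, L) = L*(¼) = L/4)
S = 0 (S = 0*2 = 0)
h(w, o) = I*√30
m = 0 (m = 9*0 = 0)
m*h(-14, -23) + G(F(3, -4), 7) = 0*(I*√30) + 8*7 = 0 + 56 = 56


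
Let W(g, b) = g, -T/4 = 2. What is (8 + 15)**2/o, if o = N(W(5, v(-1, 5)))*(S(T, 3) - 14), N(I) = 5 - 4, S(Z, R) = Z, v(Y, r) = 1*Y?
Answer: -529/22 ≈ -24.045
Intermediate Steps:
T = -8 (T = -4*2 = -8)
v(Y, r) = Y
N(I) = 1
o = -22 (o = 1*(-8 - 14) = 1*(-22) = -22)
(8 + 15)**2/o = (8 + 15)**2/(-22) = 23**2*(-1/22) = 529*(-1/22) = -529/22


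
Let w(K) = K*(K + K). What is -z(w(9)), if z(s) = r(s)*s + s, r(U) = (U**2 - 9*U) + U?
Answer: -4041738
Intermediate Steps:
r(U) = U**2 - 8*U
w(K) = 2*K**2 (w(K) = K*(2*K) = 2*K**2)
z(s) = s + s**2*(-8 + s) (z(s) = (s*(-8 + s))*s + s = s**2*(-8 + s) + s = s + s**2*(-8 + s))
-z(w(9)) = -2*9**2*(1 + (2*9**2)*(-8 + 2*9**2)) = -2*81*(1 + (2*81)*(-8 + 2*81)) = -162*(1 + 162*(-8 + 162)) = -162*(1 + 162*154) = -162*(1 + 24948) = -162*24949 = -1*4041738 = -4041738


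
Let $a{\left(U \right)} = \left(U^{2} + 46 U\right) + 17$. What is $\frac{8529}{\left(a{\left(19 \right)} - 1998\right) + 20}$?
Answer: $- \frac{2843}{242} \approx -11.748$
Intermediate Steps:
$a{\left(U \right)} = 17 + U^{2} + 46 U$
$\frac{8529}{\left(a{\left(19 \right)} - 1998\right) + 20} = \frac{8529}{\left(\left(17 + 19^{2} + 46 \cdot 19\right) - 1998\right) + 20} = \frac{8529}{\left(\left(17 + 361 + 874\right) - 1998\right) + 20} = \frac{8529}{\left(1252 - 1998\right) + 20} = \frac{8529}{-746 + 20} = \frac{8529}{-726} = 8529 \left(- \frac{1}{726}\right) = - \frac{2843}{242}$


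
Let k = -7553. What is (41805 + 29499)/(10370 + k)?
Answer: 23768/939 ≈ 25.312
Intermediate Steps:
(41805 + 29499)/(10370 + k) = (41805 + 29499)/(10370 - 7553) = 71304/2817 = 71304*(1/2817) = 23768/939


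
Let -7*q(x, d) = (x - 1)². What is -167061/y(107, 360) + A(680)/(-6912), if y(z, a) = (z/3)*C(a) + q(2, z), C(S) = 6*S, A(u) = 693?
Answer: -939644419/414166272 ≈ -2.2688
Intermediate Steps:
q(x, d) = -(-1 + x)²/7 (q(x, d) = -(x - 1)²/7 = -(-1 + x)²/7)
y(z, a) = -⅐ + 2*a*z (y(z, a) = (z/3)*(6*a) - (-1 + 2)²/7 = (z*(⅓))*(6*a) - ⅐*1² = (z/3)*(6*a) - ⅐*1 = 2*a*z - ⅐ = -⅐ + 2*a*z)
-167061/y(107, 360) + A(680)/(-6912) = -167061/(-⅐ + 2*360*107) + 693/(-6912) = -167061/(-⅐ + 77040) + 693*(-1/6912) = -167061/539279/7 - 77/768 = -167061*7/539279 - 77/768 = -1169427/539279 - 77/768 = -939644419/414166272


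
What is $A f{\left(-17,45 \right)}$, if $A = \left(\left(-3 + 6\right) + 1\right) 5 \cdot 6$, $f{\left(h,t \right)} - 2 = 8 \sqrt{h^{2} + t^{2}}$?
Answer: $240 + 960 \sqrt{2314} \approx 46420.0$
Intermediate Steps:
$f{\left(h,t \right)} = 2 + 8 \sqrt{h^{2} + t^{2}}$
$A = 120$ ($A = \left(3 + 1\right) 5 \cdot 6 = 4 \cdot 5 \cdot 6 = 20 \cdot 6 = 120$)
$A f{\left(-17,45 \right)} = 120 \left(2 + 8 \sqrt{\left(-17\right)^{2} + 45^{2}}\right) = 120 \left(2 + 8 \sqrt{289 + 2025}\right) = 120 \left(2 + 8 \sqrt{2314}\right) = 240 + 960 \sqrt{2314}$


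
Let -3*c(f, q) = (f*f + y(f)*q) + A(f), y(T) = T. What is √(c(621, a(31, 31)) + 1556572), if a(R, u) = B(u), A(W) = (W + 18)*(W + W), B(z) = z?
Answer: √1157062 ≈ 1075.7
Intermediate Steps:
A(W) = 2*W*(18 + W) (A(W) = (18 + W)*(2*W) = 2*W*(18 + W))
a(R, u) = u
c(f, q) = -f²/3 - 2*f*(18 + f)/3 - f*q/3 (c(f, q) = -((f*f + f*q) + 2*f*(18 + f))/3 = -((f² + f*q) + 2*f*(18 + f))/3 = -(f² + f*q + 2*f*(18 + f))/3 = -f²/3 - 2*f*(18 + f)/3 - f*q/3)
√(c(621, a(31, 31)) + 1556572) = √((⅓)*621*(-36 - 1*31 - 3*621) + 1556572) = √((⅓)*621*(-36 - 31 - 1863) + 1556572) = √((⅓)*621*(-1930) + 1556572) = √(-399510 + 1556572) = √1157062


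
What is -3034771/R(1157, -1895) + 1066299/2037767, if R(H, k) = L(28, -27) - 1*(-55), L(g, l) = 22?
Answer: -6184074091334/156908059 ≈ -39412.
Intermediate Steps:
R(H, k) = 77 (R(H, k) = 22 - 1*(-55) = 22 + 55 = 77)
-3034771/R(1157, -1895) + 1066299/2037767 = -3034771/77 + 1066299/2037767 = -6184074091334/156908059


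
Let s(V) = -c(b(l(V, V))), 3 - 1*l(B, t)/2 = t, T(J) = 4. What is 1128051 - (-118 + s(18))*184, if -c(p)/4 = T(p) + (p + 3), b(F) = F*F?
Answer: 482211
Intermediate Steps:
l(B, t) = 6 - 2*t
b(F) = F²
c(p) = -28 - 4*p (c(p) = -4*(4 + (p + 3)) = -4*(4 + (3 + p)) = -4*(7 + p) = -28 - 4*p)
s(V) = 28 + 4*(6 - 2*V)² (s(V) = -(-28 - 4*(6 - 2*V)²) = 28 + 4*(6 - 2*V)²)
1128051 - (-118 + s(18))*184 = 1128051 - (-118 + (28 + 16*(-3 + 18)²))*184 = 1128051 - (-118 + (28 + 16*15²))*184 = 1128051 - (-118 + (28 + 16*225))*184 = 1128051 - (-118 + (28 + 3600))*184 = 1128051 - (-118 + 3628)*184 = 1128051 - 3510*184 = 1128051 - 1*645840 = 1128051 - 645840 = 482211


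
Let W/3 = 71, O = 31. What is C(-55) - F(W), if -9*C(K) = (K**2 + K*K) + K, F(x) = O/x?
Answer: -425738/639 ≈ -666.26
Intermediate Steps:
W = 213 (W = 3*71 = 213)
F(x) = 31/x
C(K) = -2*K**2/9 - K/9 (C(K) = -((K**2 + K*K) + K)/9 = -((K**2 + K**2) + K)/9 = -(2*K**2 + K)/9 = -(K + 2*K**2)/9 = -2*K**2/9 - K/9)
C(-55) - F(W) = -1/9*(-55)*(1 + 2*(-55)) - 31/213 = -1/9*(-55)*(1 - 110) - 31/213 = -1/9*(-55)*(-109) - 1*31/213 = -5995/9 - 31/213 = -425738/639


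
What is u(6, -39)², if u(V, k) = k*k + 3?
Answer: 2322576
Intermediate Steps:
u(V, k) = 3 + k² (u(V, k) = k² + 3 = 3 + k²)
u(6, -39)² = (3 + (-39)²)² = (3 + 1521)² = 1524² = 2322576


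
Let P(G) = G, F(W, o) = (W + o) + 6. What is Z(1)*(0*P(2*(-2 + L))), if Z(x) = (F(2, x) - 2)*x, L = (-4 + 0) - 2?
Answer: 0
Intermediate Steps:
L = -6 (L = -4 - 2 = -6)
F(W, o) = 6 + W + o
Z(x) = x*(6 + x) (Z(x) = ((6 + 2 + x) - 2)*x = ((8 + x) - 2)*x = (6 + x)*x = x*(6 + x))
Z(1)*(0*P(2*(-2 + L))) = (1*(6 + 1))*(0*(2*(-2 - 6))) = (1*7)*(0*(2*(-8))) = 7*(0*(-16)) = 7*0 = 0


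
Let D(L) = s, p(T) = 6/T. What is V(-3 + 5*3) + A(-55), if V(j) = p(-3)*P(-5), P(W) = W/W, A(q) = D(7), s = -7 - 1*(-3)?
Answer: -6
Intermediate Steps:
s = -4 (s = -7 + 3 = -4)
D(L) = -4
A(q) = -4
P(W) = 1
V(j) = -2 (V(j) = (6/(-3))*1 = (6*(-⅓))*1 = -2*1 = -2)
V(-3 + 5*3) + A(-55) = -2 - 4 = -6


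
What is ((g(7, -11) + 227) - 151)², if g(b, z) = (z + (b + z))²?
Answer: 90601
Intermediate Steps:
g(b, z) = (b + 2*z)²
((g(7, -11) + 227) - 151)² = (((7 + 2*(-11))² + 227) - 151)² = (((7 - 22)² + 227) - 151)² = (((-15)² + 227) - 151)² = ((225 + 227) - 151)² = (452 - 151)² = 301² = 90601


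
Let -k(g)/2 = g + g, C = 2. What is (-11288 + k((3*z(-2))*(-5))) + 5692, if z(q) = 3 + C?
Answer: -5296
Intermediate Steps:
z(q) = 5 (z(q) = 3 + 2 = 5)
k(g) = -4*g (k(g) = -2*(g + g) = -4*g)
(-11288 + k((3*z(-2))*(-5))) + 5692 = (-11288 - 4*3*5*(-5)) + 5692 = (-11288 - 60*(-5)) + 5692 = (-11288 - 4*(-75)) + 5692 = (-11288 + 300) + 5692 = -10988 + 5692 = -5296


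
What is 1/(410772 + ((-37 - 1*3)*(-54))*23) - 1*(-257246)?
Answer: 118449435193/460452 ≈ 2.5725e+5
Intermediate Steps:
1/(410772 + ((-37 - 1*3)*(-54))*23) - 1*(-257246) = 1/(410772 + ((-37 - 3)*(-54))*23) + 257246 = 1/(410772 - 40*(-54)*23) + 257246 = 1/(410772 + 2160*23) + 257246 = 1/(410772 + 49680) + 257246 = 1/460452 + 257246 = 118449435193/460452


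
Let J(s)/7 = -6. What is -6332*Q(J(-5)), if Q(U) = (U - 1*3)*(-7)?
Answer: -1994580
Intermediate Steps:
J(s) = -42 (J(s) = 7*(-6) = -42)
Q(U) = 21 - 7*U (Q(U) = (U - 3)*(-7) = (-3 + U)*(-7) = 21 - 7*U)
-6332*Q(J(-5)) = -6332*(21 - 7*(-42)) = -6332*(21 + 294) = -6332*315 = -1994580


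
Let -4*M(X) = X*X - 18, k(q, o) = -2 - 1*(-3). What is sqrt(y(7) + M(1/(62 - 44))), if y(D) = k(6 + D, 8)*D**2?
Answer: 7*sqrt(1415)/36 ≈ 7.3143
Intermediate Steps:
k(q, o) = 1 (k(q, o) = -2 + 3 = 1)
y(D) = D**2 (y(D) = 1*D**2 = D**2)
M(X) = 9/2 - X**2/4 (M(X) = -(X*X - 18)/4 = -(X**2 - 18)/4 = -(-18 + X**2)/4 = 9/2 - X**2/4)
sqrt(y(7) + M(1/(62 - 44))) = sqrt(7**2 + (9/2 - 1/(4*(62 - 44)**2))) = sqrt(49 + (9/2 - (1/18)**2/4)) = sqrt(49 + (9/2 - 1/4*1/324)) = sqrt(49 + (9/2 - 1/1296)) = sqrt(49 + 5831/1296) = sqrt(69335/1296) = 7*sqrt(1415)/36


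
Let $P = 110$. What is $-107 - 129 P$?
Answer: $-14297$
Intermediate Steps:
$-107 - 129 P = -107 - 14190 = -14297$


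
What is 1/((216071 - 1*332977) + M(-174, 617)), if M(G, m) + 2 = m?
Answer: -1/116291 ≈ -8.5991e-6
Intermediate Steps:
M(G, m) = -2 + m
1/((216071 - 1*332977) + M(-174, 617)) = 1/((216071 - 1*332977) + (-2 + 617)) = 1/((216071 - 332977) + 615) = 1/(-116906 + 615) = 1/(-116291) = -1/116291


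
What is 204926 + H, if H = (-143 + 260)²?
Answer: 218615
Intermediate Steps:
H = 13689 (H = 117² = 13689)
204926 + H = 204926 + 13689 = 218615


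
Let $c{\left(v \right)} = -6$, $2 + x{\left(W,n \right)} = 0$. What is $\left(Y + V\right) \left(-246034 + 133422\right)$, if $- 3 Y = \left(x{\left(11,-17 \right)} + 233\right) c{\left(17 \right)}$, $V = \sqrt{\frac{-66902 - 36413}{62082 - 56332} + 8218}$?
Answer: $-52026744 - \frac{56306 \sqrt{433781702}}{115} \approx -6.2224 \cdot 10^{7}$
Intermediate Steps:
$x{\left(W,n \right)} = -2$ ($x{\left(W,n \right)} = -2 + 0 = -2$)
$V = \frac{\sqrt{433781702}}{230}$ ($V = \sqrt{- \frac{103315}{5750} + 8218} = \sqrt{\left(-103315\right) \frac{1}{5750} + 8218} = \sqrt{- \frac{20663}{1150} + 8218} = \sqrt{\frac{9430037}{1150}} = \frac{\sqrt{433781702}}{230} \approx 90.554$)
$Y = 462$ ($Y = - \frac{\left(-2 + 233\right) \left(-6\right)}{3} = - \frac{231 \left(-6\right)}{3} = \left(- \frac{1}{3}\right) \left(-1386\right) = 462$)
$\left(Y + V\right) \left(-246034 + 133422\right) = \left(462 + \frac{\sqrt{433781702}}{230}\right) \left(-246034 + 133422\right) = \left(462 + \frac{\sqrt{433781702}}{230}\right) \left(-112612\right) = -52026744 - \frac{56306 \sqrt{433781702}}{115}$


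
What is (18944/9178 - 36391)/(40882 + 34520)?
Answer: -166988827/346019778 ≈ -0.48260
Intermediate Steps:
(18944/9178 - 36391)/(40882 + 34520) = (18944*(1/9178) - 36391)/75402 = (9472/4589 - 36391)*(1/75402) = -166988827/4589*1/75402 = -166988827/346019778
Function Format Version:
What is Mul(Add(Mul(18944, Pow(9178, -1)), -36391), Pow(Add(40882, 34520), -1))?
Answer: Rational(-166988827, 346019778) ≈ -0.48260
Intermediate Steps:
Mul(Add(Mul(18944, Pow(9178, -1)), -36391), Pow(Add(40882, 34520), -1)) = Mul(Add(Mul(18944, Rational(1, 9178)), -36391), Pow(75402, -1)) = Mul(Add(Rational(9472, 4589), -36391), Rational(1, 75402)) = Mul(Rational(-166988827, 4589), Rational(1, 75402)) = Rational(-166988827, 346019778)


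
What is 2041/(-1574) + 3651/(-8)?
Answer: -2881501/6296 ≈ -457.67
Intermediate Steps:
2041/(-1574) + 3651/(-8) = 2041*(-1/1574) + 3651*(-⅛) = -2041/1574 - 3651/8 = -2881501/6296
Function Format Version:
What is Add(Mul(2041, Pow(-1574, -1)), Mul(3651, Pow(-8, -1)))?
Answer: Rational(-2881501, 6296) ≈ -457.67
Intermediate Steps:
Add(Mul(2041, Pow(-1574, -1)), Mul(3651, Pow(-8, -1))) = Add(Mul(2041, Rational(-1, 1574)), Mul(3651, Rational(-1, 8))) = Add(Rational(-2041, 1574), Rational(-3651, 8)) = Rational(-2881501, 6296)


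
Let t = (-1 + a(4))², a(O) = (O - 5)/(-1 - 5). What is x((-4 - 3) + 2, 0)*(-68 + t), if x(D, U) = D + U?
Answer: 12115/36 ≈ 336.53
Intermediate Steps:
a(O) = ⅚ - O/6 (a(O) = (-5 + O)/(-6) = (-5 + O)*(-⅙) = ⅚ - O/6)
t = 25/36 (t = (-1 + (⅚ - ⅙*4))² = (-1 + (⅚ - ⅔))² = (-1 + ⅙)² = (-⅚)² = 25/36 ≈ 0.69444)
x((-4 - 3) + 2, 0)*(-68 + t) = (((-4 - 3) + 2) + 0)*(-68 + 25/36) = ((-7 + 2) + 0)*(-2423/36) = (-5 + 0)*(-2423/36) = -5*(-2423/36) = 12115/36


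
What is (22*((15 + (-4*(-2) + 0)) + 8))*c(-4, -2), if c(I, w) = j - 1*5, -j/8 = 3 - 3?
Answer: -3410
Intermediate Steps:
j = 0 (j = -8*(3 - 3) = -8*0 = 0)
c(I, w) = -5 (c(I, w) = 0 - 1*5 = 0 - 5 = -5)
(22*((15 + (-4*(-2) + 0)) + 8))*c(-4, -2) = (22*((15 + (-4*(-2) + 0)) + 8))*(-5) = (22*((15 + (8 + 0)) + 8))*(-5) = (22*((15 + 8) + 8))*(-5) = (22*(23 + 8))*(-5) = (22*31)*(-5) = 682*(-5) = -3410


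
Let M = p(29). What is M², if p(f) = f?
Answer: 841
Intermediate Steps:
M = 29
M² = 29² = 841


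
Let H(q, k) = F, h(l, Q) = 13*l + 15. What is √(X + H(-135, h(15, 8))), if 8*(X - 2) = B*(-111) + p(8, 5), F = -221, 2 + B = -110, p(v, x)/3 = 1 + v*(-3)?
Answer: 9*√262/4 ≈ 36.419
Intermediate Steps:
p(v, x) = 3 - 9*v (p(v, x) = 3*(1 + v*(-3)) = 3*(1 - 3*v) = 3 - 9*v)
B = -112 (B = -2 - 110 = -112)
h(l, Q) = 15 + 13*l
H(q, k) = -221
X = 12379/8 (X = 2 + (-112*(-111) + (3 - 9*8))/8 = 2 + (12432 + (3 - 72))/8 = 2 + (12432 - 69)/8 = 2 + (⅛)*12363 = 2 + 12363/8 = 12379/8 ≈ 1547.4)
√(X + H(-135, h(15, 8))) = √(12379/8 - 221) = √(10611/8) = 9*√262/4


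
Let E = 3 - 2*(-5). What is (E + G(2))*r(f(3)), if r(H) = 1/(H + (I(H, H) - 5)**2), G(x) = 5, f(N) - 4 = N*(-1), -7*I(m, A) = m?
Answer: 882/1345 ≈ 0.65576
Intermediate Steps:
I(m, A) = -m/7
f(N) = 4 - N (f(N) = 4 + N*(-1) = 4 - N)
E = 13 (E = 3 + 10 = 13)
r(H) = 1/(H + (-5 - H/7)**2) (r(H) = 1/(H + (-H/7 - 5)**2) = 1/(H + (-5 - H/7)**2))
(E + G(2))*r(f(3)) = (13 + 5)*(49/((35 + (4 - 1*3))**2 + 49*(4 - 1*3))) = 18*(49/((35 + (4 - 3))**2 + 49*(4 - 3))) = 18*(49/((35 + 1)**2 + 49*1)) = 18*(49/(36**2 + 49)) = 18*(49/(1296 + 49)) = 18*(49/1345) = 882/1345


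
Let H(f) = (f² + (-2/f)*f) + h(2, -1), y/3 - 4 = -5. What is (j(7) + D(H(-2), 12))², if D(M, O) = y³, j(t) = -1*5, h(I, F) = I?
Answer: 1024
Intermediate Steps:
y = -3 (y = 12 + 3*(-5) = 12 - 15 = -3)
H(f) = f² (H(f) = (f² + (-2/f)*f) + 2 = (f² - 2) + 2 = (-2 + f²) + 2 = f²)
j(t) = -5
D(M, O) = -27 (D(M, O) = (-3)³ = -27)
(j(7) + D(H(-2), 12))² = (-5 - 27)² = (-32)² = 1024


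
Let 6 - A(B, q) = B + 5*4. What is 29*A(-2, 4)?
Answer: -348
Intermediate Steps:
A(B, q) = -14 - B (A(B, q) = 6 - (B + 5*4) = 6 - (B + 20) = 6 - (20 + B) = 6 + (-20 - B) = -14 - B)
29*A(-2, 4) = 29*(-14 - 1*(-2)) = 29*(-14 + 2) = 29*(-12) = -348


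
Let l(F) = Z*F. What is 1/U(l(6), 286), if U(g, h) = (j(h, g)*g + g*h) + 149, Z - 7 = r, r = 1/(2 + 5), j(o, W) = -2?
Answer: 7/86243 ≈ 8.1166e-5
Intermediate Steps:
r = ⅐ (r = 1/7 = ⅐ ≈ 0.14286)
Z = 50/7 (Z = 7 + ⅐ = 50/7 ≈ 7.1429)
l(F) = 50*F/7
U(g, h) = 149 - 2*g + g*h (U(g, h) = (-2*g + g*h) + 149 = 149 - 2*g + g*h)
1/U(l(6), 286) = 1/(149 - 100*6/7 + ((50/7)*6)*286) = 1/(149 - 2*300/7 + (300/7)*286) = 1/(149 - 600/7 + 85800/7) = 1/(86243/7) = 7/86243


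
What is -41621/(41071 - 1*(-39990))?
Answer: -41621/81061 ≈ -0.51345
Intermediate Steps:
-41621/(41071 - 1*(-39990)) = -41621/(41071 + 39990) = -41621/81061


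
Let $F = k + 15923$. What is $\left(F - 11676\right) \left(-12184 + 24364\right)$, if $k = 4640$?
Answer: $108243660$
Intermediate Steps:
$F = 20563$ ($F = 4640 + 15923 = 20563$)
$\left(F - 11676\right) \left(-12184 + 24364\right) = \left(20563 - 11676\right) \left(-12184 + 24364\right) = 8887 \cdot 12180 = 108243660$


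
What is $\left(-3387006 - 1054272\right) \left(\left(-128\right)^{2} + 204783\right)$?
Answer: $-982264131426$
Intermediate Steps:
$\left(-3387006 - 1054272\right) \left(\left(-128\right)^{2} + 204783\right) = - 4441278 \left(16384 + 204783\right) = \left(-4441278\right) 221167 = -982264131426$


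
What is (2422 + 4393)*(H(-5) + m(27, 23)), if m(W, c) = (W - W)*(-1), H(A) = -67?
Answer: -456605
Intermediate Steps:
m(W, c) = 0 (m(W, c) = 0*(-1) = 0)
(2422 + 4393)*(H(-5) + m(27, 23)) = (2422 + 4393)*(-67 + 0) = 6815*(-67) = -456605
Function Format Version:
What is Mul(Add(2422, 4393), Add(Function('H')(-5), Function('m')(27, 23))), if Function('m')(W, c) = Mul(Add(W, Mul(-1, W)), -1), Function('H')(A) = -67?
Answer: -456605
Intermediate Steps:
Function('m')(W, c) = 0 (Function('m')(W, c) = Mul(0, -1) = 0)
Mul(Add(2422, 4393), Add(Function('H')(-5), Function('m')(27, 23))) = Mul(Add(2422, 4393), Add(-67, 0)) = Mul(6815, -67) = -456605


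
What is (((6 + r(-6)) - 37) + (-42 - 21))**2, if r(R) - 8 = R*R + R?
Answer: 3136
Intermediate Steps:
r(R) = 8 + R + R**2 (r(R) = 8 + (R*R + R) = 8 + (R**2 + R) = 8 + (R + R**2) = 8 + R + R**2)
(((6 + r(-6)) - 37) + (-42 - 21))**2 = (((6 + (8 - 6 + (-6)**2)) - 37) + (-42 - 21))**2 = (((6 + (8 - 6 + 36)) - 37) - 63)**2 = (((6 + 38) - 37) - 63)**2 = ((44 - 37) - 63)**2 = (7 - 63)**2 = (-56)**2 = 3136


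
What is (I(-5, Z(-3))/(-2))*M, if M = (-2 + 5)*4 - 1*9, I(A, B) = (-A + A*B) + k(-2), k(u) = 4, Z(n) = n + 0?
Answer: -36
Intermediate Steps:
Z(n) = n
I(A, B) = 4 - A + A*B (I(A, B) = (-A + A*B) + 4 = 4 - A + A*B)
M = 3 (M = 3*4 - 9 = 12 - 9 = 3)
(I(-5, Z(-3))/(-2))*M = ((4 - 1*(-5) - 5*(-3))/(-2))*3 = ((4 + 5 + 15)*(-½))*3 = (24*(-½))*3 = -12*3 = -36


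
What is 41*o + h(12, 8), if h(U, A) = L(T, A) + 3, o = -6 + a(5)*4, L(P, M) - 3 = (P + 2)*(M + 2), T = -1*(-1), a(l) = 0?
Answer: -210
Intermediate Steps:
T = 1
L(P, M) = 3 + (2 + M)*(2 + P) (L(P, M) = 3 + (P + 2)*(M + 2) = 3 + (2 + P)*(2 + M) = 3 + (2 + M)*(2 + P))
o = -6 (o = -6 + 0*4 = -6 + 0 = -6)
h(U, A) = 12 + 3*A (h(U, A) = (7 + 2*A + 2*1 + A*1) + 3 = (7 + 2*A + 2 + A) + 3 = (9 + 3*A) + 3 = 12 + 3*A)
41*o + h(12, 8) = 41*(-6) + (12 + 3*8) = -246 + (12 + 24) = -246 + 36 = -210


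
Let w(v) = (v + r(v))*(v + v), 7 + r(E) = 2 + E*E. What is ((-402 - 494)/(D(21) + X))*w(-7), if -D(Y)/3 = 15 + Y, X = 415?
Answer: 464128/307 ≈ 1511.8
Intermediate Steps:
r(E) = -5 + E**2 (r(E) = -7 + (2 + E*E) = -7 + (2 + E**2) = -5 + E**2)
D(Y) = -45 - 3*Y (D(Y) = -3*(15 + Y) = -45 - 3*Y)
w(v) = 2*v*(-5 + v + v**2) (w(v) = (v + (-5 + v**2))*(v + v) = (-5 + v + v**2)*(2*v) = 2*v*(-5 + v + v**2))
((-402 - 494)/(D(21) + X))*w(-7) = ((-402 - 494)/((-45 - 3*21) + 415))*(2*(-7)*(-5 - 7 + (-7)**2)) = (-896/((-45 - 63) + 415))*(2*(-7)*(-5 - 7 + 49)) = (-896/(-108 + 415))*(2*(-7)*37) = -896/307*(-518) = 464128/307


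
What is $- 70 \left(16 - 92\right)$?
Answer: $5320$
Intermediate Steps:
$- 70 \left(16 - 92\right) = \left(-70\right) \left(-76\right) = 5320$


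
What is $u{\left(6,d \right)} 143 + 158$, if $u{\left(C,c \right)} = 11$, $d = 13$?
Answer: $1731$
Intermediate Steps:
$u{\left(6,d \right)} 143 + 158 = 11 \cdot 143 + 158 = 1573 + 158 = 1731$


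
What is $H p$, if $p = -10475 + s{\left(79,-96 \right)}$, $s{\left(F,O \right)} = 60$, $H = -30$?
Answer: $312450$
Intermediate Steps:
$p = -10415$ ($p = -10475 + 60 = -10415$)
$H p = \left(-30\right) \left(-10415\right) = 312450$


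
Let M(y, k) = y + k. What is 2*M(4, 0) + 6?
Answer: 14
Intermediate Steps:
M(y, k) = k + y
2*M(4, 0) + 6 = 2*(0 + 4) + 6 = 2*4 + 6 = 8 + 6 = 14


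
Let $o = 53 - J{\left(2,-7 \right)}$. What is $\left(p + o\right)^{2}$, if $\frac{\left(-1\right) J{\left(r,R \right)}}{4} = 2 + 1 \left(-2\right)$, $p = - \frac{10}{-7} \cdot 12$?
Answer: $\frac{241081}{49} \approx 4920.0$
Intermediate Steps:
$p = \frac{120}{7}$ ($p = \left(-10\right) \left(- \frac{1}{7}\right) 12 = \frac{10}{7} \cdot 12 = \frac{120}{7} \approx 17.143$)
$J{\left(r,R \right)} = 0$ ($J{\left(r,R \right)} = - 4 \left(2 + 1 \left(-2\right)\right) = - 4 \left(2 - 2\right) = \left(-4\right) 0 = 0$)
$o = 53$ ($o = 53 - 0 = 53 + 0 = 53$)
$\left(p + o\right)^{2} = \left(\frac{120}{7} + 53\right)^{2} = \left(\frac{491}{7}\right)^{2} = \frac{241081}{49}$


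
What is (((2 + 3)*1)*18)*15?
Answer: 1350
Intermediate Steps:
(((2 + 3)*1)*18)*15 = ((5*1)*18)*15 = (5*18)*15 = 90*15 = 1350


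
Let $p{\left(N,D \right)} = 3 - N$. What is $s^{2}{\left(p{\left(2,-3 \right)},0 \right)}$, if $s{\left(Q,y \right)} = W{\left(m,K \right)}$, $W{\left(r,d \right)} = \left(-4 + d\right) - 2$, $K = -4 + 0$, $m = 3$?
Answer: $100$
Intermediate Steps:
$K = -4$
$W{\left(r,d \right)} = -6 + d$
$s{\left(Q,y \right)} = -10$ ($s{\left(Q,y \right)} = -6 - 4 = -10$)
$s^{2}{\left(p{\left(2,-3 \right)},0 \right)} = \left(-10\right)^{2} = 100$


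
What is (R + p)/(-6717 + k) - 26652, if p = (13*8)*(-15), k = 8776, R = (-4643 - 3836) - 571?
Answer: -54887078/2059 ≈ -26657.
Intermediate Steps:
R = -9050 (R = -8479 - 571 = -9050)
p = -1560 (p = 104*(-15) = -1560)
(R + p)/(-6717 + k) - 26652 = (-9050 - 1560)/(-6717 + 8776) - 26652 = -10610/2059 - 26652 = -54887078/2059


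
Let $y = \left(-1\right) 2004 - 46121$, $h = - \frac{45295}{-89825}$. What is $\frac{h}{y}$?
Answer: $- \frac{9059}{864565625} \approx -1.0478 \cdot 10^{-5}$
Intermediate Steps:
$h = \frac{9059}{17965}$ ($h = \left(-45295\right) \left(- \frac{1}{89825}\right) = \frac{9059}{17965} \approx 0.50426$)
$y = -48125$ ($y = -2004 - 46121 = -48125$)
$\frac{h}{y} = \frac{9059}{17965 \left(-48125\right)} = \frac{9059}{17965} \left(- \frac{1}{48125}\right) = - \frac{9059}{864565625}$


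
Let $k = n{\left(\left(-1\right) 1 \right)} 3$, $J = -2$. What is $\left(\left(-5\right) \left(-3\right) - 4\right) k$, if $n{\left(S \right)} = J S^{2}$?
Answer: $-66$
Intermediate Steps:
$n{\left(S \right)} = - 2 S^{2}$
$k = -6$ ($k = - 2 \left(\left(-1\right) 1\right)^{2} \cdot 3 = - 2 \left(-1\right)^{2} \cdot 3 = \left(-2\right) 1 \cdot 3 = \left(-2\right) 3 = -6$)
$\left(\left(-5\right) \left(-3\right) - 4\right) k = \left(\left(-5\right) \left(-3\right) - 4\right) \left(-6\right) = \left(15 - 4\right) \left(-6\right) = 11 \left(-6\right) = -66$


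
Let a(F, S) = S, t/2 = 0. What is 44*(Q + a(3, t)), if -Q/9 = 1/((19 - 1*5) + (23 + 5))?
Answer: -66/7 ≈ -9.4286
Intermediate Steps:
t = 0 (t = 2*0 = 0)
Q = -3/14 (Q = -9/((19 - 1*5) + (23 + 5)) = -9/((19 - 5) + 28) = -9/(14 + 28) = -9/42 = -9*1/42 = -3/14 ≈ -0.21429)
44*(Q + a(3, t)) = 44*(-3/14 + 0) = 44*(-3/14) = -66/7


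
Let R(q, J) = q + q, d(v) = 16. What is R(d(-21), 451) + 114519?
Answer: 114551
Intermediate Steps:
R(q, J) = 2*q
R(d(-21), 451) + 114519 = 2*16 + 114519 = 32 + 114519 = 114551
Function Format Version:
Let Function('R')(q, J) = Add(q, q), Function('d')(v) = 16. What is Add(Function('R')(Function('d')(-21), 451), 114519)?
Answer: 114551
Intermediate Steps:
Function('R')(q, J) = Mul(2, q)
Add(Function('R')(Function('d')(-21), 451), 114519) = Add(Mul(2, 16), 114519) = Add(32, 114519) = 114551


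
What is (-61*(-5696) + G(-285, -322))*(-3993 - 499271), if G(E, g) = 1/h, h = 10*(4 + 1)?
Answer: -4371552661232/25 ≈ -1.7486e+11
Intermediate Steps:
h = 50 (h = 10*5 = 50)
G(E, g) = 1/50
(-61*(-5696) + G(-285, -322))*(-3993 - 499271) = (-61*(-5696) + 1/50)*(-3993 - 499271) = (347456 + 1/50)*(-503264) = (17372801/50)*(-503264) = -4371552661232/25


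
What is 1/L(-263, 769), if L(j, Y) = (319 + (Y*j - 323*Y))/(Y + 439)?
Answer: -1208/450315 ≈ -0.0026826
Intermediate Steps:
L(j, Y) = (319 - 323*Y + Y*j)/(439 + Y) (L(j, Y) = (319 + (-323*Y + Y*j))/(439 + Y) = (319 - 323*Y + Y*j)/(439 + Y))
1/L(-263, 769) = 1/((319 - 323*769 + 769*(-263))/(439 + 769)) = 1/((319 - 248387 - 202247)/1208) = 1/((1/1208)*(-450315)) = 1/(-450315/1208) = -1208/450315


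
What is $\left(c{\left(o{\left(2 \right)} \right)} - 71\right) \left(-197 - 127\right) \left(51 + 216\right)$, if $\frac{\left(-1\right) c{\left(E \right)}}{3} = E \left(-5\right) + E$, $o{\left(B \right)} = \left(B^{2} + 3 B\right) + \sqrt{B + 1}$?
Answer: $-4238892 - 1038096 \sqrt{3} \approx -6.0369 \cdot 10^{6}$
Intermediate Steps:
$o{\left(B \right)} = B^{2} + \sqrt{1 + B} + 3 B$ ($o{\left(B \right)} = \left(B^{2} + 3 B\right) + \sqrt{1 + B} = B^{2} + \sqrt{1 + B} + 3 B$)
$c{\left(E \right)} = 12 E$ ($c{\left(E \right)} = - 3 \left(E \left(-5\right) + E\right) = - 3 \left(- 5 E + E\right) = - 3 \left(- 4 E\right) = 12 E$)
$\left(c{\left(o{\left(2 \right)} \right)} - 71\right) \left(-197 - 127\right) \left(51 + 216\right) = \left(12 \left(2^{2} + \sqrt{1 + 2} + 3 \cdot 2\right) - 71\right) \left(-197 - 127\right) \left(51 + 216\right) = \left(12 \left(4 + \sqrt{3} + 6\right) - 71\right) \left(\left(-324\right) 267\right) = \left(12 \left(10 + \sqrt{3}\right) - 71\right) \left(-86508\right) = \left(\left(120 + 12 \sqrt{3}\right) - 71\right) \left(-86508\right) = \left(49 + 12 \sqrt{3}\right) \left(-86508\right) = -4238892 - 1038096 \sqrt{3}$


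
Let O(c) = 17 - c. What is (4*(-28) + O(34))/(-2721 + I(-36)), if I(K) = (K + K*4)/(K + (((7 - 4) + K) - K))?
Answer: 473/9957 ≈ 0.047504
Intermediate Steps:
I(K) = 5*K/(3 + K) (I(K) = (K + 4*K)/(K + ((3 + K) - K)) = (5*K)/(K + 3) = (5*K)/(3 + K) = 5*K/(3 + K))
(4*(-28) + O(34))/(-2721 + I(-36)) = (4*(-28) + (17 - 1*34))/(-2721 + 5*(-36)/(3 - 36)) = (-112 + (17 - 34))/(-2721 + 5*(-36)/(-33)) = (-112 - 17)/(-2721 + 5*(-36)*(-1/33)) = -129/(-2721 + 60/11) = -129/(-29871/11) = -129*(-11/29871) = 473/9957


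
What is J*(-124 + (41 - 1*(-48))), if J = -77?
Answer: 2695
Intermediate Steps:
J*(-124 + (41 - 1*(-48))) = -77*(-124 + (41 - 1*(-48))) = -77*(-124 + (41 + 48)) = -77*(-124 + 89) = -77*(-35) = 2695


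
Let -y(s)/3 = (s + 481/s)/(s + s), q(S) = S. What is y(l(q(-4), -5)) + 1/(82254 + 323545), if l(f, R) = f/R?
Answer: -14658677245/12985568 ≈ -1128.8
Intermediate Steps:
y(s) = -3*(s + 481/s)/(2*s) (y(s) = -3*(s + 481/s)/(s + s) = -3*(s + 481/s)/(2*s))
y(l(q(-4), -5)) + 1/(82254 + 323545) = (-3/2 - 1443/(2*(-4/(-5))**2)) + 1/(82254 + 323545) = (-3/2 - 1443/(2*(-4*(-1/5))**2)) + 1/405799 = (-3/2 - 1443/(2*(4/5)**2)) + 1/405799 = (-3/2 - 1443/2*25/16) + 1/405799 = (-3/2 - 36075/32) + 1/405799 = -36123/32 + 1/405799 = -14658677245/12985568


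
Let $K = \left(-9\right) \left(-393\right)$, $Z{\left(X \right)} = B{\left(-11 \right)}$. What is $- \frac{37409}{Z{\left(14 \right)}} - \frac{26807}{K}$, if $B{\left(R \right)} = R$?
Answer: $\frac{132020756}{38907} \approx 3393.2$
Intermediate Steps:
$Z{\left(X \right)} = -11$
$K = 3537$
$- \frac{37409}{Z{\left(14 \right)}} - \frac{26807}{K} = - \frac{37409}{-11} - \frac{26807}{3537} = \left(-37409\right) \left(- \frac{1}{11}\right) - \frac{26807}{3537} = \frac{37409}{11} - \frac{26807}{3537} = \frac{132020756}{38907}$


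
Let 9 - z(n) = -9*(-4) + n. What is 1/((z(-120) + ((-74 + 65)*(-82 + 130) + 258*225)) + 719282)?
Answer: 1/776993 ≈ 1.2870e-6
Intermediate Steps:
z(n) = -27 - n (z(n) = 9 - (-9*(-4) + n) = 9 - (36 + n) = 9 + (-36 - n) = -27 - n)
1/((z(-120) + ((-74 + 65)*(-82 + 130) + 258*225)) + 719282) = 1/(((-27 - 1*(-120)) + ((-74 + 65)*(-82 + 130) + 258*225)) + 719282) = 1/(((-27 + 120) + (-9*48 + 58050)) + 719282) = 1/((93 + (-432 + 58050)) + 719282) = 1/((93 + 57618) + 719282) = 1/(57711 + 719282) = 1/776993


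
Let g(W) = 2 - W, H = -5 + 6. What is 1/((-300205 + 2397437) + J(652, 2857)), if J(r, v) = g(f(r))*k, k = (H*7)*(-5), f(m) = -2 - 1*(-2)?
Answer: 1/2097162 ≈ 4.7683e-7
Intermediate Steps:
H = 1
f(m) = 0 (f(m) = -2 + 2 = 0)
k = -35 (k = (1*7)*(-5) = 7*(-5) = -35)
J(r, v) = -70 (J(r, v) = (2 - 1*0)*(-35) = (2 + 0)*(-35) = 2*(-35) = -70)
1/((-300205 + 2397437) + J(652, 2857)) = 1/((-300205 + 2397437) - 70) = 1/(2097232 - 70) = 1/2097162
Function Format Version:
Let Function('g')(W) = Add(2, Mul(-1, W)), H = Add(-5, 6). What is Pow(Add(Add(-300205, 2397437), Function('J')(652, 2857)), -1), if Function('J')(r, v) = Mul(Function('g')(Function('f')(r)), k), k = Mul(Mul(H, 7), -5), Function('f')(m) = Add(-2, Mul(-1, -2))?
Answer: Rational(1, 2097162) ≈ 4.7683e-7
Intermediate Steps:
H = 1
Function('f')(m) = 0 (Function('f')(m) = Add(-2, 2) = 0)
k = -35 (k = Mul(Mul(1, 7), -5) = Mul(7, -5) = -35)
Function('J')(r, v) = -70 (Function('J')(r, v) = Mul(Add(2, Mul(-1, 0)), -35) = Mul(Add(2, 0), -35) = Mul(2, -35) = -70)
Pow(Add(Add(-300205, 2397437), Function('J')(652, 2857)), -1) = Pow(Add(Add(-300205, 2397437), -70), -1) = Pow(Add(2097232, -70), -1) = Pow(2097162, -1) = Rational(1, 2097162)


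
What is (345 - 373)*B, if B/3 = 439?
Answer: -36876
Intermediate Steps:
B = 1317 (B = 3*439 = 1317)
(345 - 373)*B = (345 - 373)*1317 = -28*1317 = -36876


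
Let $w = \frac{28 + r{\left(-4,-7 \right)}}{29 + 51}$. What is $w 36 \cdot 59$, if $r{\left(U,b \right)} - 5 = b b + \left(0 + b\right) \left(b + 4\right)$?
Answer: $\frac{54693}{20} \approx 2734.6$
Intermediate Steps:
$r{\left(U,b \right)} = 5 + b^{2} + b \left(4 + b\right)$ ($r{\left(U,b \right)} = 5 + \left(b b + \left(0 + b\right) \left(b + 4\right)\right) = 5 + \left(b^{2} + b \left(4 + b\right)\right) = 5 + b^{2} + b \left(4 + b\right)$)
$w = \frac{103}{80}$ ($w = \frac{28 + \left(5 + 2 \left(-7\right)^{2} + 4 \left(-7\right)\right)}{29 + 51} = \frac{28 + \left(5 + 2 \cdot 49 - 28\right)}{80} = \left(28 + \left(5 + 98 - 28\right)\right) \frac{1}{80} = \left(28 + 75\right) \frac{1}{80} = 103 \cdot \frac{1}{80} = \frac{103}{80} \approx 1.2875$)
$w 36 \cdot 59 = \frac{103}{80} \cdot 36 \cdot 59 = \frac{927}{20} \cdot 59 = \frac{54693}{20}$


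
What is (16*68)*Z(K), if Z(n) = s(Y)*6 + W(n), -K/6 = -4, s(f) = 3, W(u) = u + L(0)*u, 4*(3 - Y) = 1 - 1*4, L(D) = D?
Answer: 45696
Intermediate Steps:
Y = 15/4 (Y = 3 - (1 - 1*4)/4 = 3 - (1 - 4)/4 = 3 - ¼*(-3) = 3 + ¾ = 15/4 ≈ 3.7500)
W(u) = u (W(u) = u + 0*u = u + 0 = u)
K = 24 (K = -6*(-4) = 24)
Z(n) = 18 + n (Z(n) = 3*6 + n = 18 + n)
(16*68)*Z(K) = (16*68)*(18 + 24) = 1088*42 = 45696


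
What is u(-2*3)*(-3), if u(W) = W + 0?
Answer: 18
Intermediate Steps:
u(W) = W
u(-2*3)*(-3) = -2*3*(-3) = -6*(-3) = 18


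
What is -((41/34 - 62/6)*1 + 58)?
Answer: -4985/102 ≈ -48.873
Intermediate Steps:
-((41/34 - 62/6)*1 + 58) = -((41*(1/34) - 62*⅙)*1 + 58) = -((41/34 - 31/3)*1 + 58) = -(-931/102*1 + 58) = -(-931/102 + 58) = -1*4985/102 = -4985/102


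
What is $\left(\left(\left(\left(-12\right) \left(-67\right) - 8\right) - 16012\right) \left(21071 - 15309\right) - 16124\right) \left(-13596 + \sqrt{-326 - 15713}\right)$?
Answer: $1192242974736 - 87690716 i \sqrt{16039} \approx 1.1922 \cdot 10^{12} - 1.1106 \cdot 10^{10} i$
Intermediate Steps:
$\left(\left(\left(\left(-12\right) \left(-67\right) - 8\right) - 16012\right) \left(21071 - 15309\right) - 16124\right) \left(-13596 + \sqrt{-326 - 15713}\right) = \left(\left(\left(804 - 8\right) - 16012\right) 5762 - 16124\right) \left(-13596 + \sqrt{-16039}\right) = \left(\left(796 - 16012\right) 5762 - 16124\right) \left(-13596 + i \sqrt{16039}\right) = \left(\left(-15216\right) 5762 - 16124\right) \left(-13596 + i \sqrt{16039}\right) = \left(-87674592 - 16124\right) \left(-13596 + i \sqrt{16039}\right) = - 87690716 \left(-13596 + i \sqrt{16039}\right) = 1192242974736 - 87690716 i \sqrt{16039}$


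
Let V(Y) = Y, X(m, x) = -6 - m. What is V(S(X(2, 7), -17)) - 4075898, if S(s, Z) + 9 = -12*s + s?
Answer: -4075819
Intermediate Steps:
S(s, Z) = -9 - 11*s (S(s, Z) = -9 + (-12*s + s) = -9 - 11*s)
V(S(X(2, 7), -17)) - 4075898 = (-9 - 11*(-6 - 1*2)) - 4075898 = (-9 - 11*(-6 - 2)) - 4075898 = (-9 - 11*(-8)) - 4075898 = (-9 + 88) - 4075898 = 79 - 4075898 = -4075819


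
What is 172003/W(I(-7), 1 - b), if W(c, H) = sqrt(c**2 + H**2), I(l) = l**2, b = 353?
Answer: 172003*sqrt(126305)/126305 ≈ 483.98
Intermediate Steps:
W(c, H) = sqrt(H**2 + c**2)
172003/W(I(-7), 1 - b) = 172003/(sqrt((1 - 1*353)**2 + ((-7)**2)**2)) = 172003/(sqrt((1 - 353)**2 + 49**2)) = 172003/(sqrt((-352)**2 + 2401)) = 172003/(sqrt(123904 + 2401)) = 172003/(sqrt(126305)) = 172003*(sqrt(126305)/126305) = 172003*sqrt(126305)/126305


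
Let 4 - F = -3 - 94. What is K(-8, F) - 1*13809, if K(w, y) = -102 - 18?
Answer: -13929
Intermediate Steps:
F = 101 (F = 4 - (-3 - 94) = 4 - 1*(-97) = 4 + 97 = 101)
K(w, y) = -120
K(-8, F) - 1*13809 = -120 - 1*13809 = -120 - 13809 = -13929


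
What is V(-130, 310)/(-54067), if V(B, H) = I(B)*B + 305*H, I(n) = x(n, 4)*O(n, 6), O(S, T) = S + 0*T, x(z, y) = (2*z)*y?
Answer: 17481450/54067 ≈ 323.33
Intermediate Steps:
x(z, y) = 2*y*z
O(S, T) = S (O(S, T) = S + 0 = S)
I(n) = 8*n**2 (I(n) = (2*4*n)*n = (8*n)*n = 8*n**2)
V(B, H) = 8*B**3 + 305*H (V(B, H) = (8*B**2)*B + 305*H = 8*B**3 + 305*H)
V(-130, 310)/(-54067) = (8*(-130)**3 + 305*310)/(-54067) = (8*(-2197000) + 94550)*(-1/54067) = (-17576000 + 94550)*(-1/54067) = -17481450*(-1/54067) = 17481450/54067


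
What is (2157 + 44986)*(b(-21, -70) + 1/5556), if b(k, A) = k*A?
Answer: 385032013903/5556 ≈ 6.9300e+7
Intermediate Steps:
b(k, A) = A*k
(2157 + 44986)*(b(-21, -70) + 1/5556) = (2157 + 44986)*(-70*(-21) + 1/5556) = 47143*(1470 + 1/5556) = 47143*(8167321/5556) = 385032013903/5556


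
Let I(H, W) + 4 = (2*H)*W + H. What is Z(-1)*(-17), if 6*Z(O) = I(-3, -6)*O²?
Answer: -493/6 ≈ -82.167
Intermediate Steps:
I(H, W) = -4 + H + 2*H*W (I(H, W) = -4 + ((2*H)*W + H) = -4 + (2*H*W + H) = -4 + (H + 2*H*W) = -4 + H + 2*H*W)
Z(O) = 29*O²/6 (Z(O) = ((-4 - 3 + 2*(-3)*(-6))*O²)/6 = ((-4 - 3 + 36)*O²)/6 = (29*O²)/6 = 29*O²/6)
Z(-1)*(-17) = ((29/6)*(-1)²)*(-17) = ((29/6)*1)*(-17) = (29/6)*(-17) = -493/6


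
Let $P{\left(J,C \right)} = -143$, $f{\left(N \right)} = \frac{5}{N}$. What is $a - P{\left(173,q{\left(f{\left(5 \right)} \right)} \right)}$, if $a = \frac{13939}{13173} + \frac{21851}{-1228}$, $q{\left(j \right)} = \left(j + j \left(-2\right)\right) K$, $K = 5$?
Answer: $\frac{2042505361}{16176444} \approx 126.26$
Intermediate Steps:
$q{\left(j \right)} = - 5 j$ ($q{\left(j \right)} = \left(j + j \left(-2\right)\right) 5 = \left(j - 2 j\right) 5 = - j 5 = - 5 j$)
$a = - \frac{270726131}{16176444}$ ($a = 13939 \cdot \frac{1}{13173} + 21851 \left(- \frac{1}{1228}\right) = \frac{13939}{13173} - \frac{21851}{1228} = - \frac{270726131}{16176444} \approx -16.736$)
$a - P{\left(173,q{\left(f{\left(5 \right)} \right)} \right)} = - \frac{270726131}{16176444} - -143 = - \frac{270726131}{16176444} + 143 = \frac{2042505361}{16176444}$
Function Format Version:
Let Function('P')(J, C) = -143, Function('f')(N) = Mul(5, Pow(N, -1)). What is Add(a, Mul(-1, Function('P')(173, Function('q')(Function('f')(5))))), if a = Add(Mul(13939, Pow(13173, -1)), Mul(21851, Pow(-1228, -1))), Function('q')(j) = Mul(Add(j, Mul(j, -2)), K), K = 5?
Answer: Rational(2042505361, 16176444) ≈ 126.26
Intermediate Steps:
Function('q')(j) = Mul(-5, j) (Function('q')(j) = Mul(Add(j, Mul(j, -2)), 5) = Mul(Add(j, Mul(-2, j)), 5) = Mul(Mul(-1, j), 5) = Mul(-5, j))
a = Rational(-270726131, 16176444) (a = Add(Mul(13939, Rational(1, 13173)), Mul(21851, Rational(-1, 1228))) = Add(Rational(13939, 13173), Rational(-21851, 1228)) = Rational(-270726131, 16176444) ≈ -16.736)
Add(a, Mul(-1, Function('P')(173, Function('q')(Function('f')(5))))) = Add(Rational(-270726131, 16176444), Mul(-1, -143)) = Add(Rational(-270726131, 16176444), 143) = Rational(2042505361, 16176444)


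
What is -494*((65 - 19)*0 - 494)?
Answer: 244036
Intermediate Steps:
-494*((65 - 19)*0 - 494) = -494*(46*0 - 494) = -494*(0 - 494) = -494*(-494) = 244036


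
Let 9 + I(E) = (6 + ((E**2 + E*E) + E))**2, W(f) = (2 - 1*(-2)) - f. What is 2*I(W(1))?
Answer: 1440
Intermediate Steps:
W(f) = 4 - f (W(f) = (2 + 2) - f = 4 - f)
I(E) = -9 + (6 + E + 2*E**2)**2 (I(E) = -9 + (6 + ((E**2 + E*E) + E))**2 = -9 + (6 + ((E**2 + E**2) + E))**2 = -9 + (6 + (2*E**2 + E))**2 = -9 + (6 + (E + 2*E**2))**2 = -9 + (6 + E + 2*E**2)**2)
2*I(W(1)) = 2*(-9 + (6 + (4 - 1*1) + 2*(4 - 1*1)**2)**2) = 2*(-9 + (6 + (4 - 1) + 2*(4 - 1)**2)**2) = 2*(-9 + (6 + 3 + 2*3**2)**2) = 2*(-9 + (6 + 3 + 2*9)**2) = 2*(-9 + (6 + 3 + 18)**2) = 2*(-9 + 27**2) = 2*(-9 + 729) = 2*720 = 1440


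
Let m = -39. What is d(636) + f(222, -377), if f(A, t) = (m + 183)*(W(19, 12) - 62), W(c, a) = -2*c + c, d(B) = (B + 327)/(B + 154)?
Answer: -9213597/790 ≈ -11663.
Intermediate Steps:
d(B) = (327 + B)/(154 + B)
W(c, a) = -c
f(A, t) = -11664 (f(A, t) = (-39 + 183)*(-1*19 - 62) = 144*(-19 - 62) = 144*(-81) = -11664)
d(636) + f(222, -377) = (327 + 636)/(154 + 636) - 11664 = 963/790 - 11664 = -9213597/790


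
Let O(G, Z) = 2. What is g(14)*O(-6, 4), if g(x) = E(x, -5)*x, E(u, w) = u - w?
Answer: 532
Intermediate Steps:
g(x) = x*(5 + x) (g(x) = (x - 1*(-5))*x = (x + 5)*x = (5 + x)*x = x*(5 + x))
g(14)*O(-6, 4) = (14*(5 + 14))*2 = (14*19)*2 = 266*2 = 532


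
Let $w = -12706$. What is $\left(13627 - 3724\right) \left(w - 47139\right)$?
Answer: $-592645035$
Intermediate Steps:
$\left(13627 - 3724\right) \left(w - 47139\right) = \left(13627 - 3724\right) \left(-12706 - 47139\right) = 9903 \left(-59845\right) = -592645035$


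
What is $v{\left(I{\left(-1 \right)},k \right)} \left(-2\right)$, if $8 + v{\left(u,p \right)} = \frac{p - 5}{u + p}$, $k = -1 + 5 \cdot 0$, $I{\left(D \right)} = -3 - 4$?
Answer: $\frac{29}{2} \approx 14.5$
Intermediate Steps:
$I{\left(D \right)} = -7$
$k = -1$ ($k = -1 + 0 = -1$)
$v{\left(u,p \right)} = -8 + \frac{-5 + p}{p + u}$ ($v{\left(u,p \right)} = -8 + \frac{p - 5}{u + p} = -8 + \frac{-5 + p}{p + u}$)
$v{\left(I{\left(-1 \right)},k \right)} \left(-2\right) = \frac{-5 - -56 - -7}{-1 - 7} \left(-2\right) = \frac{-5 + 56 + 7}{-8} \left(-2\right) = \left(- \frac{1}{8}\right) 58 \left(-2\right) = \left(- \frac{29}{4}\right) \left(-2\right) = \frac{29}{2}$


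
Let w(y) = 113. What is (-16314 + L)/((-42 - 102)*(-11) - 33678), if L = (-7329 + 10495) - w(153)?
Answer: 13261/32094 ≈ 0.41319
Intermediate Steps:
L = 3053 (L = (-7329 + 10495) - 1*113 = 3166 - 113 = 3053)
(-16314 + L)/((-42 - 102)*(-11) - 33678) = (-16314 + 3053)/((-42 - 102)*(-11) - 33678) = -13261/(-144*(-11) - 33678) = -13261/(1584 - 33678) = -13261/(-32094) = -13261*(-1/32094) = 13261/32094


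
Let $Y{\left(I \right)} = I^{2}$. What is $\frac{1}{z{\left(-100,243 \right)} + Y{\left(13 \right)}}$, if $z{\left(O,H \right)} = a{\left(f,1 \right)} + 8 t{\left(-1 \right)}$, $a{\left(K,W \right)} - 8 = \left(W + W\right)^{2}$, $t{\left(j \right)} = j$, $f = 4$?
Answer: $\frac{1}{173} \approx 0.0057803$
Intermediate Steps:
$a{\left(K,W \right)} = 8 + 4 W^{2}$ ($a{\left(K,W \right)} = 8 + \left(W + W\right)^{2} = 8 + \left(2 W\right)^{2} = 8 + 4 W^{2}$)
$z{\left(O,H \right)} = 4$ ($z{\left(O,H \right)} = \left(8 + 4 \cdot 1^{2}\right) + 8 \left(-1\right) = \left(8 + 4 \cdot 1\right) - 8 = \left(8 + 4\right) - 8 = 12 - 8 = 4$)
$\frac{1}{z{\left(-100,243 \right)} + Y{\left(13 \right)}} = \frac{1}{4 + 13^{2}} = \frac{1}{4 + 169} = \frac{1}{173}$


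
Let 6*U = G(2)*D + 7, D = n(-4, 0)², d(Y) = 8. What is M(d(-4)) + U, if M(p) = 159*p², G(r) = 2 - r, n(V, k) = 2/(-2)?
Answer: 61063/6 ≈ 10177.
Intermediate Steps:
n(V, k) = -1 (n(V, k) = 2*(-½) = -1)
D = 1 (D = (-1)² = 1)
U = 7/6 (U = ((2 - 1*2)*1 + 7)/6 = ((2 - 2)*1 + 7)/6 = (0*1 + 7)/6 = (0 + 7)/6 = (⅙)*7 = 7/6 ≈ 1.1667)
M(d(-4)) + U = 159*8² + 7/6 = 159*64 + 7/6 = 10176 + 7/6 = 61063/6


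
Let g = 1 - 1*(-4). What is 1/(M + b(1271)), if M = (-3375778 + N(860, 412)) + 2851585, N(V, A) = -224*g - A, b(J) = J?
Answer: -1/524454 ≈ -1.9067e-6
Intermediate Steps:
g = 5 (g = 1 + 4 = 5)
N(V, A) = -1120 - A (N(V, A) = -224*5 - A = -1120 - A)
M = -525725 (M = (-3375778 + (-1120 - 1*412)) + 2851585 = (-3375778 + (-1120 - 412)) + 2851585 = (-3375778 - 1532) + 2851585 = -3377310 + 2851585 = -525725)
1/(M + b(1271)) = 1/(-525725 + 1271) = 1/(-524454) = -1/524454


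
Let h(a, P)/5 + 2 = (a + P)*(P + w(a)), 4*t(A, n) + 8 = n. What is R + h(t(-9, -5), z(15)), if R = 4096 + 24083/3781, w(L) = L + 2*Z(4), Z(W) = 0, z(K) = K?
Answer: 289333129/60496 ≈ 4782.7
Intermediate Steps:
t(A, n) = -2 + n/4
w(L) = L (w(L) = L + 2*0 = L + 0 = L)
h(a, P) = -10 + 5*(P + a)**2 (h(a, P) = -10 + 5*((a + P)*(P + a)) = -10 + 5*((P + a)*(P + a)) = -10 + 5*(P + a)**2)
R = 15511059/3781 (R = 4096 + 24083*(1/3781) = 4096 + 24083/3781 = 15511059/3781 ≈ 4102.4)
R + h(t(-9, -5), z(15)) = 15511059/3781 + (-10 + 5*15**2 + 5*(-2 + (1/4)*(-5))**2 + 10*15*(-2 + (1/4)*(-5))) = 15511059/3781 + (-10 + 5*225 + 5*(-2 - 5/4)**2 + 10*15*(-2 - 5/4)) = 15511059/3781 + (-10 + 1125 + 5*(-13/4)**2 + 10*15*(-13/4)) = 15511059/3781 + (-10 + 1125 + 5*(169/16) - 975/2) = 15511059/3781 + (-10 + 1125 + 845/16 - 975/2) = 15511059/3781 + 10885/16 = 289333129/60496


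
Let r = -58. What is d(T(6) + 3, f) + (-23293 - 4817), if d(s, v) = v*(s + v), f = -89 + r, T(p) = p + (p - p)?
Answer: -7824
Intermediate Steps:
T(p) = p (T(p) = p + 0 = p)
f = -147 (f = -89 - 58 = -147)
d(T(6) + 3, f) + (-23293 - 4817) = -147*((6 + 3) - 147) + (-23293 - 4817) = -147*(9 - 147) - 28110 = -147*(-138) - 28110 = 20286 - 28110 = -7824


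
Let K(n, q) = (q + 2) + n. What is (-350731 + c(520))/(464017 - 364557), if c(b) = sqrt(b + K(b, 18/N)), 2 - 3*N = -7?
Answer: -350731/99460 + sqrt(262)/49730 ≈ -3.5260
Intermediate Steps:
N = 3 (N = 2/3 - 1/3*(-7) = 2/3 + 7/3 = 3)
K(n, q) = 2 + n + q (K(n, q) = (2 + q) + n = 2 + n + q)
c(b) = sqrt(8 + 2*b) (c(b) = sqrt(b + (2 + b + 18/3)) = sqrt(b + (2 + b + 18*(1/3))) = sqrt(b + (2 + b + 6)) = sqrt(b + (8 + b)) = sqrt(8 + 2*b))
(-350731 + c(520))/(464017 - 364557) = (-350731 + sqrt(8 + 2*520))/(464017 - 364557) = (-350731 + sqrt(8 + 1040))/99460 = (-350731 + sqrt(1048))*(1/99460) = (-350731 + 2*sqrt(262))*(1/99460) = -350731/99460 + sqrt(262)/49730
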